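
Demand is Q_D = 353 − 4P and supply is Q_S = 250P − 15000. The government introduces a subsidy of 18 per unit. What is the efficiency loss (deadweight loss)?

In inverse form: demand P = 88.25 − 0.25Q, supply P = 60 + 0.004Q.
Competitive equilibrium: 88.25 − 0.25Q = 60 + 0.004Q → Q* = 111.22047, P* = 60.44488.
The subsidy lowers effective supply by 18: P = 42 + 0.004Q.
New quantity: 88.25 − 0.25Q = 42 + 0.004Q → Q' = 182.08661.
Overproduction ΔQ = 182.08661 − 111.22047 = 70.86614; wedge = subsidy = 18.
The triangle = ½ × 70.86614 × 18 = 637.80.

637.80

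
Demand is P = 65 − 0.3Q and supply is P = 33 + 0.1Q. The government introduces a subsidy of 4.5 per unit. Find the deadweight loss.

25.31

Competitive equilibrium: 65 − 0.3Q = 33 + 0.1Q → Q* = 80, P* = 41.
The subsidy lowers effective supply by 4.5: P = 28.5 + 0.1Q.
New quantity: 65 − 0.3Q = 28.5 + 0.1Q → Q' = 91.25.
Overproduction ΔQ = 91.25 − 80 = 11.25; wedge = subsidy = 4.5.
Deadweight loss = ½ × 11.25 × 4.5 = 25.31.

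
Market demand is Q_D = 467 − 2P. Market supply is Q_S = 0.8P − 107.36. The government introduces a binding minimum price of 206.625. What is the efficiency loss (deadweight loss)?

7.84

In inverse form: demand P = 233.5 − 0.5Q, supply P = 134.2 + 1.25Q.
Competitive equilibrium: 233.5 − 0.5Q = 134.2 + 1.25Q → Q* = 56.7429, P* = 205.1286.
At the floor P = 206.625, quantity demanded = (233.5 − 206.625)/0.5 = 53.75.
Sellers' marginal cost at Q' = 53.75: 134.2 + 1.25·53.75 = 201.3875.
ΔQ = 56.7429 − 53.75 = 2.9929; wedge = 206.625 − 201.3875 = 5.2375.
Welfare loss = ½ × 2.9929 × 5.2375 = 7.84.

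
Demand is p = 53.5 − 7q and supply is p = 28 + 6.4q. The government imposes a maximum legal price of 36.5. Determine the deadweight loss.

2.21

Competitive equilibrium: 53.5 − 7q = 28 + 6.4q → q* = 1.903, p* = 40.1791.
At the ceiling p = 36.5, quantity supplied = (36.5 − 28)/6.4 = 1.3281.
Willingness to pay at q' = 1.3281: 53.5 − 7·1.3281 = 44.2033.
Δq = 1.903 − 1.3281 = 0.5749; wedge = 44.2033 − 36.5 = 7.7033.
The triangle = ½ × 0.5749 × 7.7033 = 2.21.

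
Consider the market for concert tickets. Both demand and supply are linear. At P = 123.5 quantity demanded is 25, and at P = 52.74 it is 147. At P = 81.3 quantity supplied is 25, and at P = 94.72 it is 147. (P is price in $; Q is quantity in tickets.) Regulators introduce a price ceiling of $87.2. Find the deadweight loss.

$19.53

Demand slope = (52.74 − 123.5)/(147 − 25) = −0.58, so P = 138 − 0.58Q.
Supply slope = (94.72 − 81.3)/(147 − 25) = 0.11, so P = 78.55 + 0.11Q.
Competitive equilibrium: 138 − 0.58Q = 78.55 + 0.11Q → Q* = 86.1594, P* = 88.0275.
At the ceiling P = 87.2, quantity supplied = (87.2 − 78.55)/0.11 = 78.6364.
Willingness to pay at Q' = 78.6364: 138 − 0.58·78.6364 = 92.3909.
ΔQ = 86.1594 − 78.6364 = 7.523; wedge = 92.3909 − 87.2 = 5.1909.
The triangle = ½ × 7.523 × 5.1909 = $19.53.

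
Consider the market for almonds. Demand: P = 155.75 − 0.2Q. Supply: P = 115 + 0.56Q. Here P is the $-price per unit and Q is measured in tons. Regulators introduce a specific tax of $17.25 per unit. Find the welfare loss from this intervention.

Competitive equilibrium: 155.75 − 0.2Q = 115 + 0.56Q → Q* = 53.6184, P* = 145.0263.
With the tax, the buyer price exceeds the seller price by 17.25: (155.75 − 0.2Q) − (115 + 0.56Q) = 17.25 → Q' = 30.9211.
ΔQ = 53.6184 − 30.9211 = 22.6973; the wedge equals the tax, 17.25.
The triangle = ½ × 22.6973 × 17.25 = $195.76.

$195.76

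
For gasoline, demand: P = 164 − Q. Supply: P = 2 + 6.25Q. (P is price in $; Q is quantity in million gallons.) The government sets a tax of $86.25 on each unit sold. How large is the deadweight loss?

$513.04 million

Competitive equilibrium: 164 − Q = 2 + 6.25Q → Q* = 22.3448, P* = 141.6552.
With the tax, the buyer price exceeds the seller price by 86.25: (164 − Q) − (2 + 6.25Q) = 86.25 → Q' = 10.4483.
ΔQ = 22.3448 − 10.4483 = 11.8965; the wedge equals the tax, 86.25.
DWL = ½ × 11.8965 × 86.25 = $513.04 million.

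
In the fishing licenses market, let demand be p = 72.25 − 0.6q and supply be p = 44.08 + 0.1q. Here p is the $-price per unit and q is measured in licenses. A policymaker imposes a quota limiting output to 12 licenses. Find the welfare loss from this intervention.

Competitive equilibrium: 72.25 − 0.6q = 44.08 + 0.1q → q* = 40.2429, p* = 48.1043.
At q = 12: demand price = 72.25 − 0.6·12 = 65.05; supply price = 44.08 + 0.1·12 = 45.28.
Δq = 40.2429 − 12 = 28.2429; wedge = 65.05 − 45.28 = 19.77.
Welfare loss = ½ × 28.2429 × 19.77 = $279.18.

$279.18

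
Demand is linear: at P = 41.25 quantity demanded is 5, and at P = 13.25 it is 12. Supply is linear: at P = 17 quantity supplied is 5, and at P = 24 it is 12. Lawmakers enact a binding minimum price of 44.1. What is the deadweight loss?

Demand slope = (13.25 − 41.25)/(12 − 5) = −4, so P = 61.25 − 4Q.
Supply slope = (24 − 17)/(12 − 5) = 1, so P = 12 + Q.
Competitive equilibrium: 61.25 − 4Q = 12 + Q → Q* = 9.85, P* = 21.85.
At the floor P = 44.1, quantity demanded = (61.25 − 44.1)/4 = 4.2875.
Sellers' marginal cost at Q' = 4.2875: 12 + 1·4.2875 = 16.2875.
ΔQ = 9.85 − 4.2875 = 5.5625; wedge = 44.1 − 16.2875 = 27.8125.
Welfare loss = ½ × 5.5625 × 27.8125 = 77.35.

77.35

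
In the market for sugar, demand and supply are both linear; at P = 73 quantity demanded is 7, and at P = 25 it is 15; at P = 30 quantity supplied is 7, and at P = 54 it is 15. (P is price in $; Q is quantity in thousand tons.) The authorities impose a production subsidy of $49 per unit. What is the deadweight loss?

$133.39 thousand

Demand slope = (25 − 73)/(15 − 7) = −6, so P = 115 − 6Q.
Supply slope = (54 − 30)/(15 − 7) = 3, so P = 9 + 3Q.
Competitive equilibrium: 115 − 6Q = 9 + 3Q → Q* = 11.7778, P* = 44.3333.
The subsidy lowers effective supply by 49: P = 3Q − 40.
New quantity: 115 − 6Q = 3Q − 40 → Q' = 17.2222.
Overproduction ΔQ = 17.2222 − 11.7778 = 5.4444; wedge = subsidy = 49.
The triangle = ½ × 5.4444 × 49 = $133.39 thousand.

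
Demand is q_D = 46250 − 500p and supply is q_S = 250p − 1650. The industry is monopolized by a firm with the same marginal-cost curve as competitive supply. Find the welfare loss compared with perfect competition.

38431.30

In inverse form: demand p = 92.5 − 0.002q, supply p = 6.6 + 0.004q.
Competitive equilibrium: 92.5 − 0.002q = 6.6 + 0.004q → q* = 14316.6667, p* = 63.8667.
Marginal revenue: MR = 92.5 − 0.004q. Set MR = MC: 92.5 − 0.004q = 6.6 + 0.004q → q_m = 10737.5.
Price p_m = 92.5 − 0.002·10737.5 = 71.025; MC(q_m) = 6.6 + 0.004·10737.5 = 49.55.
Competitive q* = 14316.6667, so Δq = 3579.1667; wedge = 71.025 − 49.55 = 21.475.
The triangle = ½ × 3579.1667 × 21.475 = 38431.30.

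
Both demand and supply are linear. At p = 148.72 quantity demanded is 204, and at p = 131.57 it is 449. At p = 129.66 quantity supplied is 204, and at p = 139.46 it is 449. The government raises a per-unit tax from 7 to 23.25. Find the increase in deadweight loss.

Demand slope = (131.57 − 148.72)/(449 − 204) = −0.07, so p = 163 − 0.07q.
Supply slope = (139.46 − 129.66)/(449 − 204) = 0.04, so p = 121.5 + 0.04q.
Competitive equilibrium: 163 − 0.07q = 121.5 + 0.04q → q* = 377.2727, p* = 136.5909.
For a per-unit tax t: Δq = t/0.11, so DWL = ½·t·(t/0.11) = t²/0.22.
At t = 7: DWL = 222.727. At t = 23.25: DWL = 2457.102.
Increase = 2457.102 − 222.727 = 2234.375.

2234.375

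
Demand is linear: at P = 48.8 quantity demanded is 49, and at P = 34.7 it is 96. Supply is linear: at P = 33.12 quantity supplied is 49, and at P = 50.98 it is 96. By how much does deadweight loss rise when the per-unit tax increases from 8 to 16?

Demand slope = (34.7 − 48.8)/(96 − 49) = −0.3, so P = 63.5 − 0.3Q.
Supply slope = (50.98 − 33.12)/(96 − 49) = 0.38, so P = 14.5 + 0.38Q.
Competitive equilibrium: 63.5 − 0.3Q = 14.5 + 0.38Q → Q* = 72.0588, P* = 41.8824.
For a per-unit tax t: ΔQ = t/0.68, so DWL = ½·t·(t/0.68) = t²/1.36.
At t = 8: DWL = 47.059. At t = 16: DWL = 188.235.
Increase = 188.235 − 47.059 = 141.18.

141.18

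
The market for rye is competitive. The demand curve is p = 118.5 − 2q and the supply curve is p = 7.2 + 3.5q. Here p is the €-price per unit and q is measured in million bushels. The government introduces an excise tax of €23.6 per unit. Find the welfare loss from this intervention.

Competitive equilibrium: 118.5 − 2q = 7.2 + 3.5q → q* = 20.2364, p* = 78.0273.
With the tax, the buyer price exceeds the seller price by 23.6: (118.5 − 2q) − (7.2 + 3.5q) = 23.6 → q' = 15.9455.
Δq = 20.2364 − 15.9455 = 4.2909; the wedge equals the tax, 23.6.
Deadweight loss = ½ × 4.2909 × 23.6 = €50.63 million.

€50.63 million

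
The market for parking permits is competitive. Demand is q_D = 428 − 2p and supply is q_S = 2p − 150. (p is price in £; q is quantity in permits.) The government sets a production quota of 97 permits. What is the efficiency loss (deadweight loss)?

In inverse form: demand p = 214 − 0.5q, supply p = 75 + 0.5q.
Competitive equilibrium: 214 − 0.5q = 75 + 0.5q → q* = 139, p* = 144.5.
At q = 97: demand price = 214 − 0.5·97 = 165.5; supply price = 75 + 0.5·97 = 123.5.
Δq = 139 − 97 = 42; wedge = 165.5 − 123.5 = 42.
The triangle = ½ × 42 × 42 = £882.

£882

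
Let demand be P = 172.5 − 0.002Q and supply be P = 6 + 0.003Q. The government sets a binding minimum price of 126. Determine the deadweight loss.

Competitive equilibrium: 172.5 − 0.002Q = 6 + 0.003Q → Q* = 33300, P* = 105.9.
At the floor P = 126, quantity demanded = (172.5 − 126)/0.002 = 23250.
Sellers' marginal cost at Q' = 23250: 6 + 0.003·23250 = 75.75.
ΔQ = 33300 − 23250 = 10050; wedge = 126 − 75.75 = 50.25.
The triangle = ½ × 10050 × 50.25 = 252506.25.

252506.25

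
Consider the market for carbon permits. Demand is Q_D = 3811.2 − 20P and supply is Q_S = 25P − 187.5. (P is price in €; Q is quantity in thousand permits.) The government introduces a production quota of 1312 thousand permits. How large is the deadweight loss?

In inverse form: demand P = 190.56 − 0.05Q, supply P = 7.5 + 0.04Q.
Competitive equilibrium: 190.56 − 0.05Q = 7.5 + 0.04Q → Q* = 2034, P* = 88.86.
At Q = 1312: demand price = 190.56 − 0.05·1312 = 124.96; supply price = 7.5 + 0.04·1312 = 59.98.
ΔQ = 2034 − 1312 = 722; wedge = 124.96 − 59.98 = 64.98.
Deadweight loss = ½ × 722 × 64.98 = €23457.78 thousand.

€23457.78 thousand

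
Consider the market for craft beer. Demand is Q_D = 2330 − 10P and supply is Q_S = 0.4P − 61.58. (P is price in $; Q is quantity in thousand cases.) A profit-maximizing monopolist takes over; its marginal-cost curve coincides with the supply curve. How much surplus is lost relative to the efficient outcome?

$1.65 thousand

In inverse form: demand P = 233 − 0.1Q, supply P = 153.95 + 2.5Q.
Competitive equilibrium: 233 − 0.1Q = 153.95 + 2.5Q → Q* = 30.4038, P* = 229.9596.
Marginal revenue: MR = 233 − 0.2Q. Set MR = MC: 233 − 0.2Q = 153.95 + 2.5Q → Q_m = 29.2778.
Price P_m = 233 − 0.1·29.2778 = 230.0722; MC(Q_m) = 153.95 + 2.5·29.2778 = 227.1445.
Competitive Q* = 30.4038, so ΔQ = 1.126; wedge = 230.0722 − 227.1445 = 2.9277.
The triangle = ½ × 1.126 × 2.9277 = $1.65 thousand.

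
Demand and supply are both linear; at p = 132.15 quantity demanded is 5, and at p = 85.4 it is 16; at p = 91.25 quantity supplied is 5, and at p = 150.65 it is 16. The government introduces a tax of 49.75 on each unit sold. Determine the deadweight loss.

128.24

Demand slope = (85.4 − 132.15)/(16 − 5) = −4.25, so p = 153.4 − 4.25q.
Supply slope = (150.65 − 91.25)/(16 − 5) = 5.4, so p = 64.25 + 5.4q.
Competitive equilibrium: 153.4 − 4.25q = 64.25 + 5.4q → q* = 9.2383, p* = 114.137.
With the tax, the buyer price exceeds the seller price by 49.75: (153.4 − 4.25q) − (64.25 + 5.4q) = 49.75 → q' = 4.0829.
Δq = 9.2383 − 4.0829 = 5.1554; the wedge equals the tax, 49.75.
DWL = ½ × 5.1554 × 49.75 = 128.24.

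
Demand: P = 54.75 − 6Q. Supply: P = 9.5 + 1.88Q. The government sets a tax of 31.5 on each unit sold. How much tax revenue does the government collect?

54.97

Competitive equilibrium: 54.75 − 6Q = 9.5 + 1.88Q → Q* = 5.742386, P* = 20.295685.
With the tax, the buyer price exceeds the seller price by 31.5: (54.75 − 6Q) − (9.5 + 1.88Q) = 31.5 → Q' = 1.744924.
Tax revenue = 31.5 × 1.744924 = 54.97.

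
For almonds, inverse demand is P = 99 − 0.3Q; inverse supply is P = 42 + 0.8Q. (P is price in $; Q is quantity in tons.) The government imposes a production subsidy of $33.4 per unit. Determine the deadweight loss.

$507.07

Competitive equilibrium: 99 − 0.3Q = 42 + 0.8Q → Q* = 51.8182, P* = 83.4545.
The subsidy lowers effective supply by 33.4: P = 8.6 + 0.8Q.
New quantity: 99 − 0.3Q = 8.6 + 0.8Q → Q' = 82.1818.
Overproduction ΔQ = 82.1818 − 51.8182 = 30.3636; wedge = subsidy = 33.4.
DWL = ½ × 30.3636 × 33.4 = $507.07.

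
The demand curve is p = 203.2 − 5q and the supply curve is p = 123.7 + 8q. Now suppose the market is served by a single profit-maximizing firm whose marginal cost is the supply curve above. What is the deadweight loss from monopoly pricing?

Competitive equilibrium: 203.2 − 5q = 123.7 + 8q → q* = 6.1154, p* = 172.6231.
Marginal revenue: MR = 203.2 − 10q. Set MR = MC: 203.2 − 10q = 123.7 + 8q → q_m = 4.4167.
Price p_m = 203.2 − 5·4.4167 = 181.1165; MC(q_m) = 123.7 + 8·4.4167 = 159.0336.
Competitive q* = 6.1154, so Δq = 1.6987; wedge = 181.1165 − 159.0336 = 22.0829.
The triangle = ½ × 1.6987 × 22.0829 = 18.76.

18.76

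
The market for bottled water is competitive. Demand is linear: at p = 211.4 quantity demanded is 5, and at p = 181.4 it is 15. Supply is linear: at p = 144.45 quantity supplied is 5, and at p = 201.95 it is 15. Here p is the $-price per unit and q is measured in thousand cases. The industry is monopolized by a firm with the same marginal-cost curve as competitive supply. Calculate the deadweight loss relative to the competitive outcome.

Demand slope = (181.4 − 211.4)/(15 − 5) = −3, so p = 226.4 − 3q.
Supply slope = (201.95 − 144.45)/(15 − 5) = 5.75, so p = 115.7 + 5.75q.
Competitive equilibrium: 226.4 − 3q = 115.7 + 5.75q → q* = 12.6514, p* = 188.4457.
Marginal revenue: MR = 226.4 − 6q. Set MR = MC: 226.4 − 6q = 115.7 + 5.75q → q_m = 9.4213.
Price p_m = 226.4 − 3·9.4213 = 198.1361; MC(q_m) = 115.7 + 5.75·9.4213 = 169.8725.
Competitive q* = 12.6514, so Δq = 3.2301; wedge = 198.1361 − 169.8725 = 28.2636.
Deadweight loss = ½ × 3.2301 × 28.2636 = $45.65 thousand.

$45.65 thousand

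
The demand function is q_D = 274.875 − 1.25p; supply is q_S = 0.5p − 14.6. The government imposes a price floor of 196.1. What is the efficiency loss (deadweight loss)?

In inverse form: demand p = 219.9 − 0.8q, supply p = 29.2 + 2q.
Competitive equilibrium: 219.9 − 0.8q = 29.2 + 2q → q* = 68.1071, p* = 165.4143.
At the floor p = 196.1, quantity demanded = (219.9 − 196.1)/0.8 = 29.75.
Sellers' marginal cost at q' = 29.75: 29.2 + 2·29.75 = 88.7.
Δq = 68.1071 − 29.75 = 38.3571; wedge = 196.1 − 88.7 = 107.4.
Deadweight loss = ½ × 38.3571 × 107.4 = 2059.78.

2059.78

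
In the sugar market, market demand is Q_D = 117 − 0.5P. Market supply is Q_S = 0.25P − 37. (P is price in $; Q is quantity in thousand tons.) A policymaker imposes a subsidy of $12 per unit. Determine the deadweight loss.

$12 thousand

In inverse form: demand P = 234 − 2Q, supply P = 148 + 4Q.
Competitive equilibrium: 234 − 2Q = 148 + 4Q → Q* = 14.3333, P* = 205.3333.
The subsidy lowers effective supply by 12: P = 136 + 4Q.
New quantity: 234 − 2Q = 136 + 4Q → Q' = 16.3333.
Overproduction ΔQ = 16.3333 − 14.3333 = 2; wedge = subsidy = 12.
The triangle = ½ × 2 × 12 = $12 thousand.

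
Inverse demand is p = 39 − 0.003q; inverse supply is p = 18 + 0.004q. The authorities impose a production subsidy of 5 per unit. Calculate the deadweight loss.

1785.71

Competitive equilibrium: 39 − 0.003q = 18 + 0.004q → q* = 3000, p* = 30.
The subsidy lowers effective supply by 5: p = 13 + 0.004q.
New quantity: 39 − 0.003q = 13 + 0.004q → q' = 3714.2857.
Overproduction Δq = 3714.2857 − 3000 = 714.2857; wedge = subsidy = 5.
Deadweight loss = ½ × 714.2857 × 5 = 1785.71.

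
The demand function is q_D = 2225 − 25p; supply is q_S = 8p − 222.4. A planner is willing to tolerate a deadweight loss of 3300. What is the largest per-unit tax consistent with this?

33

In inverse form: demand p = 89 − 0.04q, supply p = 27.8 + 0.125q.
Competitive equilibrium: 89 − 0.04q = 27.8 + 0.125q → q* = 370.9091, p* = 74.1636.
A tax t gives Δq = t/0.165 and wedge t, so DWL = t²/0.33.
t²/0.33 = 3300 → t² = 1089 → t = 33.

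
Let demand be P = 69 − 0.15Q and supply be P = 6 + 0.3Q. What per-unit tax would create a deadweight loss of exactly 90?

Competitive equilibrium: 69 − 0.15Q = 6 + 0.3Q → Q* = 140, P* = 48.
A tax t gives ΔQ = t/0.45 and wedge t, so DWL = t²/0.9.
t²/0.9 = 90 → t² = 81 → t = 9.

9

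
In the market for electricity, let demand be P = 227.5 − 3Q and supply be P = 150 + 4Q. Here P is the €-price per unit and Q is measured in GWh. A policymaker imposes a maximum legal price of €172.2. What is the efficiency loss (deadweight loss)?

€106.70

Competitive equilibrium: 227.5 − 3Q = 150 + 4Q → Q* = 11.0714, P* = 194.2857.
At the ceiling P = 172.2, quantity supplied = (172.2 − 150)/4 = 5.55.
Willingness to pay at Q' = 5.55: 227.5 − 3·5.55 = 210.85.
ΔQ = 11.0714 − 5.55 = 5.5214; wedge = 210.85 − 172.2 = 38.65.
Welfare loss = ½ × 5.5214 × 38.65 = €106.70.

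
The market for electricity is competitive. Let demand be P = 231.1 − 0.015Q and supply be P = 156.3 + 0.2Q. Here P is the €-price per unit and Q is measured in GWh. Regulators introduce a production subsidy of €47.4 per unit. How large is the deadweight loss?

Competitive equilibrium: 231.1 − 0.015Q = 156.3 + 0.2Q → Q* = 347.907, P* = 225.8814.
The subsidy lowers effective supply by 47.4: P = 108.9 + 0.2Q.
New quantity: 231.1 − 0.015Q = 108.9 + 0.2Q → Q' = 568.3721.
Overproduction ΔQ = 568.3721 − 347.907 = 220.4651; wedge = subsidy = 47.4.
DWL = ½ × 220.4651 × 47.4 = €5225.02.

€5225.02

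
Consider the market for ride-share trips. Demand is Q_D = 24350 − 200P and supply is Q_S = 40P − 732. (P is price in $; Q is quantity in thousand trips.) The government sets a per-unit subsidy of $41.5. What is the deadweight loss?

$28704.17 thousand

In inverse form: demand P = 121.75 − 0.005Q, supply P = 18.3 + 0.025Q.
Competitive equilibrium: 121.75 − 0.005Q = 18.3 + 0.025Q → Q* = 3448.3333, P* = 104.5083.
The subsidy lowers effective supply by 41.5: P = 0.025Q − 23.2.
New quantity: 121.75 − 0.005Q = 0.025Q − 23.2 → Q' = 4831.6667.
Overproduction ΔQ = 4831.6667 − 3448.3333 = 1383.3334; wedge = subsidy = 41.5.
DWL = ½ × 1383.3334 × 41.5 = $28704.17 thousand.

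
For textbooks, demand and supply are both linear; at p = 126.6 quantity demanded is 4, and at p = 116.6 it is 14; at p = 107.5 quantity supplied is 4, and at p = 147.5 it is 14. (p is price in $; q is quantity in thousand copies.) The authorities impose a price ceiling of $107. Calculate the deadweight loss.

Demand slope = (116.6 − 126.6)/(14 − 4) = −1, so p = 130.6 − q.
Supply slope = (147.5 − 107.5)/(14 − 4) = 4, so p = 91.5 + 4q.
Competitive equilibrium: 130.6 − q = 91.5 + 4q → q* = 7.82, p* = 122.78.
At the ceiling p = 107, quantity supplied = (107 − 91.5)/4 = 3.875.
Willingness to pay at q' = 3.875: 130.6 − 1·3.875 = 126.725.
Δq = 7.82 − 3.875 = 3.945; wedge = 126.725 − 107 = 19.725.
The triangle = ½ × 3.945 × 19.725 = $38.91 thousand.

$38.91 thousand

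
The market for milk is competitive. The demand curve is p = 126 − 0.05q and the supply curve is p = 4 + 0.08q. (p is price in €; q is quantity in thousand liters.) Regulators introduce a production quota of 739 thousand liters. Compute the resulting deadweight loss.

Competitive equilibrium: 126 − 0.05q = 4 + 0.08q → q* = 938.4615, p* = 79.0769.
At q = 739: demand price = 126 − 0.05·739 = 89.05; supply price = 4 + 0.08·739 = 63.12.
Δq = 938.4615 − 739 = 199.4615; wedge = 89.05 − 63.12 = 25.93.
Welfare loss = ½ × 199.4615 × 25.93 = €2586.02 thousand.

€2586.02 thousand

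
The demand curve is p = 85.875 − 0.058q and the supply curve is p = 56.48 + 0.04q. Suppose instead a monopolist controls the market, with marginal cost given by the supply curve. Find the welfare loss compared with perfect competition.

Competitive equilibrium: 85.875 − 0.058q = 56.48 + 0.04q → q* = 299.949, p* = 68.478.
Marginal revenue: MR = 85.875 − 0.116q. Set MR = MC: 85.875 − 0.116q = 56.48 + 0.04q → q_m = 188.4295.
Price p_m = 85.875 − 0.058·188.4295 = 74.9461; MC(q_m) = 56.48 + 0.04·188.4295 = 64.0172.
Competitive q* = 299.949, so Δq = 111.5195; wedge = 74.9461 − 64.0172 = 10.9289.
The triangle = ½ × 111.5195 × 10.9289 = 609.39.

609.39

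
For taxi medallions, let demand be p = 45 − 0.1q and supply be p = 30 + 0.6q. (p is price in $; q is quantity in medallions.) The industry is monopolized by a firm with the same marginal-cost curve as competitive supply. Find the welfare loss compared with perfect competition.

Competitive equilibrium: 45 − 0.1q = 30 + 0.6q → q* = 21.4286, p* = 42.8571.
Marginal revenue: MR = 45 − 0.2q. Set MR = MC: 45 − 0.2q = 30 + 0.6q → q_m = 18.75.
Price p_m = 45 − 0.1·18.75 = 43.125; MC(q_m) = 30 + 0.6·18.75 = 41.25.
Competitive q* = 21.4286, so Δq = 2.6786; wedge = 43.125 − 41.25 = 1.875.
DWL = ½ × 2.6786 × 1.875 = $2.51.

$2.51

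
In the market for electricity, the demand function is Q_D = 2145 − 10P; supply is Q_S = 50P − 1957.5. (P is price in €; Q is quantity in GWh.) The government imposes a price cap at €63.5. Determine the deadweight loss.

€3564.84

In inverse form: demand P = 214.5 − 0.1Q, supply P = 39.15 + 0.02Q.
Competitive equilibrium: 214.5 − 0.1Q = 39.15 + 0.02Q → Q* = 1461.25, P* = 68.375.
At the ceiling P = 63.5, quantity supplied = (63.5 − 39.15)/0.02 = 1217.5.
Willingness to pay at Q' = 1217.5: 214.5 − 0.1·1217.5 = 92.75.
ΔQ = 1461.25 − 1217.5 = 243.75; wedge = 92.75 − 63.5 = 29.25.
DWL = ½ × 243.75 × 29.25 = €3564.84.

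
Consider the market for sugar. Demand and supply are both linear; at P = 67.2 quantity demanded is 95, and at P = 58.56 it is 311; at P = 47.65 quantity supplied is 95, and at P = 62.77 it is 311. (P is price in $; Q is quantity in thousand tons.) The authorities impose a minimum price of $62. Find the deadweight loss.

$125.28 thousand

Demand slope = (58.56 − 67.2)/(311 − 95) = −0.04, so P = 71 − 0.04Q.
Supply slope = (62.77 − 47.65)/(311 − 95) = 0.07, so P = 41 + 0.07Q.
Competitive equilibrium: 71 − 0.04Q = 41 + 0.07Q → Q* = 272.7273, P* = 60.0909.
At the floor P = 62, quantity demanded = (71 − 62)/0.04 = 225.
Sellers' marginal cost at Q' = 225: 41 + 0.07·225 = 56.75.
ΔQ = 272.7273 − 225 = 47.7273; wedge = 62 − 56.75 = 5.25.
The triangle = ½ × 47.7273 × 5.25 = $125.28 thousand.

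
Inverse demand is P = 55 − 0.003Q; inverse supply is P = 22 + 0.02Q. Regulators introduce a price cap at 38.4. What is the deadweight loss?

Competitive equilibrium: 55 − 0.003Q = 22 + 0.02Q → Q* = 1434.7826, P* = 50.6957.
At the ceiling P = 38.4, quantity supplied = (38.4 − 22)/0.02 = 820.
Willingness to pay at Q' = 820: 55 − 0.003·820 = 52.54.
ΔQ = 1434.7826 − 820 = 614.7826; wedge = 52.54 − 38.4 = 14.14.
DWL = ½ × 614.7826 × 14.14 = 4346.51.

4346.51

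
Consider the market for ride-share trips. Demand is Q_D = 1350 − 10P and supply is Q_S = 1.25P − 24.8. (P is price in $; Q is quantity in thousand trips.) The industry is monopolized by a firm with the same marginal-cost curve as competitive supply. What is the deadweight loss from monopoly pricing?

In inverse form: demand P = 135 − 0.1Q, supply P = 19.84 + 0.8Q.
Competitive equilibrium: 135 − 0.1Q = 19.84 + 0.8Q → Q* = 127.9556, P* = 122.2044.
Marginal revenue: MR = 135 − 0.2Q. Set MR = MC: 135 − 0.2Q = 19.84 + 0.8Q → Q_m = 115.16.
Price P_m = 135 − 0.1·115.16 = 123.484; MC(Q_m) = 19.84 + 0.8·115.16 = 111.968.
Competitive Q* = 127.9556, so ΔQ = 12.7956; wedge = 123.484 − 111.968 = 11.516.
Welfare loss = ½ × 12.7956 × 11.516 = $73.68 thousand.

$73.68 thousand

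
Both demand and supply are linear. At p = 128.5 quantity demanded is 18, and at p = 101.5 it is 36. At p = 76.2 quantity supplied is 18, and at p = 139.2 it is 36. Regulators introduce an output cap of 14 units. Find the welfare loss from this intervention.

Demand slope = (101.5 − 128.5)/(36 − 18) = −1.5, so p = 155.5 − 1.5q.
Supply slope = (139.2 − 76.2)/(36 − 18) = 3.5, so p = 13.2 + 3.5q.
Competitive equilibrium: 155.5 − 1.5q = 13.2 + 3.5q → q* = 28.46, p* = 112.81.
At q = 14: demand price = 155.5 − 1.5·14 = 134.5; supply price = 13.2 + 3.5·14 = 62.2.
Δq = 28.46 − 14 = 14.46; wedge = 134.5 − 62.2 = 72.3.
DWL = ½ × 14.46 × 72.3 = 522.729.

522.729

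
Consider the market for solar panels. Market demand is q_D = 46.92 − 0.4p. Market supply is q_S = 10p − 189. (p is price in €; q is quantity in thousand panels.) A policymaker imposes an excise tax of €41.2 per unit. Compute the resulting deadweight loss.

In inverse form: demand p = 117.3 − 2.5q, supply p = 18.9 + 0.1q.
Competitive equilibrium: 117.3 − 2.5q = 18.9 + 0.1q → q* = 37.8462, p* = 22.6846.
With the tax, the buyer price exceeds the seller price by 41.2: (117.3 − 2.5q) − (18.9 + 0.1q) = 41.2 → q' = 22.
Δq = 37.8462 − 22 = 15.8462; the wedge equals the tax, 41.2.
Welfare loss = ½ × 15.8462 × 41.2 = €326.43 thousand.

€326.43 thousand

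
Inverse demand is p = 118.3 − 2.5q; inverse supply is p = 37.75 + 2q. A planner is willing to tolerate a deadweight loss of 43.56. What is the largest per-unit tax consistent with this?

Competitive equilibrium: 118.3 − 2.5q = 37.75 + 2q → q* = 17.9, p* = 73.55.
A tax t gives Δq = t/4.5 and wedge t, so DWL = t²/9.
t²/9 = 43.56 → t² = 392.04 → t = 19.8.

19.8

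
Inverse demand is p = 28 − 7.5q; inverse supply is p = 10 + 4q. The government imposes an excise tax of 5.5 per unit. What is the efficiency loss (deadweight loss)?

1.32

Competitive equilibrium: 28 − 7.5q = 10 + 4q → q* = 1.5652, p* = 16.2609.
With the tax, the buyer price exceeds the seller price by 5.5: (28 − 7.5q) − (10 + 4q) = 5.5 → q' = 1.087.
Δq = 1.5652 − 1.087 = 0.4782; the wedge equals the tax, 5.5.
Deadweight loss = ½ × 0.4782 × 5.5 = 1.32.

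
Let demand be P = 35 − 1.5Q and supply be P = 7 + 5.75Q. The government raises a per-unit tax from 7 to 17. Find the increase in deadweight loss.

16.55

Competitive equilibrium: 35 − 1.5Q = 7 + 5.75Q → Q* = 3.8621, P* = 29.2069.
For a per-unit tax t: ΔQ = t/7.25, so DWL = ½·t·(t/7.25) = t²/14.5.
At t = 7: DWL = 3.379. At t = 17: DWL = 19.931.
Increase = 19.931 − 3.379 = 16.55.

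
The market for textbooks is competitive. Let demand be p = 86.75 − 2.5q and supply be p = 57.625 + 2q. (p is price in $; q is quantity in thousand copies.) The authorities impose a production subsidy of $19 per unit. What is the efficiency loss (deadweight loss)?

Competitive equilibrium: 86.75 − 2.5q = 57.625 + 2q → q* = 6.4722, p* = 70.5694.
The subsidy lowers effective supply by 19: p = 38.625 + 2q.
New quantity: 86.75 − 2.5q = 38.625 + 2q → q' = 10.6944.
Overproduction Δq = 10.6944 − 6.4722 = 4.2222; wedge = subsidy = 19.
Welfare loss = ½ × 4.2222 × 19 = $40.11 thousand.

$40.11 thousand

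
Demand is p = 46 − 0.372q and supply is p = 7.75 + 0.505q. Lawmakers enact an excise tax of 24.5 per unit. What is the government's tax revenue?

Competitive equilibrium: 46 − 0.372q = 7.75 + 0.505q → q* = 43.6146, p* = 29.7754.
With the tax, the buyer price exceeds the seller price by 24.5: (46 − 0.372q) − (7.75 + 0.505q) = 24.5 → q' = 15.6784.
Tax revenue = 24.5 × 15.6784 = 384.12.

384.12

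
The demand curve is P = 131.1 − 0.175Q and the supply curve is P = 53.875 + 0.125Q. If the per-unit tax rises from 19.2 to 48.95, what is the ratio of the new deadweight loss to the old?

6.500

Competitive equilibrium: 131.1 − 0.175Q = 53.875 + 0.125Q → Q* = 257.4167, P* = 86.0521.
For a per-unit tax t: ΔQ = t/0.3, so DWL = ½·t·(t/0.3) = t²/0.6.
At t = 19.2: DWL = 614.4. At t = 48.95: DWL = 3993.504.
Ratio = (48.95/19.2)² = 6.500.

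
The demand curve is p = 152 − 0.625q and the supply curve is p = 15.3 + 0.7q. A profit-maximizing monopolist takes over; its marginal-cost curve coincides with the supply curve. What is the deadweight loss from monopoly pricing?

Competitive equilibrium: 152 − 0.625q = 15.3 + 0.7q → q* = 103.16981, p* = 87.51887.
Marginal revenue: MR = 152 − 1.25q. Set MR = MC: 152 − 1.25q = 15.3 + 0.7q → q_m = 70.10256.
Price p_m = 152 − 0.625·70.10256 = 108.1859; MC(q_m) = 15.3 + 0.7·70.10256 = 64.37179.
Competitive q* = 103.16981, so Δq = 33.06725; wedge = 108.1859 − 64.37179 = 43.81411.
Deadweight loss = ½ × 33.06725 × 43.81411 = 724.41.

724.41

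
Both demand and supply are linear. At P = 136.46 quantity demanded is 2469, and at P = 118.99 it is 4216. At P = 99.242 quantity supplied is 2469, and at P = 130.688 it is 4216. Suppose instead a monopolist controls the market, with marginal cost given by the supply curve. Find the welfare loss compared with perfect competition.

Demand slope = (118.99 − 136.46)/(4216 − 2469) = −0.01, so P = 161.15 − 0.01Q.
Supply slope = (130.688 − 99.242)/(4216 − 2469) = 0.018, so P = 54.8 + 0.018Q.
Competitive equilibrium: 161.15 − 0.01Q = 54.8 + 0.018Q → Q* = 3798.214286, P* = 123.167857.
Marginal revenue: MR = 161.15 − 0.02Q. Set MR = MC: 161.15 − 0.02Q = 54.8 + 0.018Q → Q_m = 2798.684211.
Price P_m = 161.15 − 0.01·2798.684211 = 133.163158; MC(Q_m) = 54.8 + 0.018·2798.684211 = 105.176316.
Competitive Q* = 3798.214286, so ΔQ = 999.530075; wedge = 133.163158 − 105.176316 = 27.986842.
Welfare loss = ½ × 999.530075 × 27.986842 = 13986.85.

13986.85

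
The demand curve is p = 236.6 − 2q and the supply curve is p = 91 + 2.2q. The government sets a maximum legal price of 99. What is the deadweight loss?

Competitive equilibrium: 236.6 − 2q = 91 + 2.2q → q* = 34.6667, p* = 167.2667.
At the ceiling p = 99, quantity supplied = (99 − 91)/2.2 = 3.6364.
Willingness to pay at q' = 3.6364: 236.6 − 2·3.6364 = 229.3272.
Δq = 34.6667 − 3.6364 = 31.0303; wedge = 229.3272 − 99 = 130.3272.
The triangle = ½ × 31.0303 × 130.3272 = 2022.05.

2022.05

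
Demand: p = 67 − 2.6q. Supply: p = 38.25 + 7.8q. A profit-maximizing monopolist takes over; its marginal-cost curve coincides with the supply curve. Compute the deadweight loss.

Competitive equilibrium: 67 − 2.6q = 38.25 + 7.8q → q* = 2.7644, p* = 59.8125.
Marginal revenue: MR = 67 − 5.2q. Set MR = MC: 67 − 5.2q = 38.25 + 7.8q → q_m = 2.2115.
Price p_m = 67 − 2.6·2.2115 = 61.2501; MC(q_m) = 38.25 + 7.8·2.2115 = 55.4997.
Competitive q* = 2.7644, so Δq = 0.5529; wedge = 61.2501 − 55.4997 = 5.7504.
Deadweight loss = ½ × 0.5529 × 5.7504 = 1.59.

1.59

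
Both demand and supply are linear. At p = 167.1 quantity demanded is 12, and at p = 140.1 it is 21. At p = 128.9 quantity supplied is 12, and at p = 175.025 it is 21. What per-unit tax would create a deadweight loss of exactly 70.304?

Demand slope = (140.1 − 167.1)/(21 − 12) = −3, so p = 203.1 − 3q.
Supply slope = (175.025 − 128.9)/(21 − 12) = 5.125, so p = 67.4 + 5.125q.
Competitive equilibrium: 203.1 − 3q = 67.4 + 5.125q → q* = 16.7015, p* = 152.9954.
A tax t gives Δq = t/8.125 and wedge t, so DWL = t²/16.25.
t²/16.25 = 70.304 → t² = 1142.44 → t = 33.8.

33.8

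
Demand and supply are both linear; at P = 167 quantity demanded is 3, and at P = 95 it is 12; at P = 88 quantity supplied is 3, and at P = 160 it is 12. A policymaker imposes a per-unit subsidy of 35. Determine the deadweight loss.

Demand slope = (95 − 167)/(12 − 3) = −8, so P = 191 − 8Q.
Supply slope = (160 − 88)/(12 − 3) = 8, so P = 64 + 8Q.
Competitive equilibrium: 191 − 8Q = 64 + 8Q → Q* = 7.9375, P* = 127.5.
The subsidy lowers effective supply by 35: P = 29 + 8Q.
New quantity: 191 − 8Q = 29 + 8Q → Q' = 10.125.
Overproduction ΔQ = 10.125 − 7.9375 = 2.1875; wedge = subsidy = 35.
Welfare loss = ½ × 2.1875 × 35 = 38.28.

38.28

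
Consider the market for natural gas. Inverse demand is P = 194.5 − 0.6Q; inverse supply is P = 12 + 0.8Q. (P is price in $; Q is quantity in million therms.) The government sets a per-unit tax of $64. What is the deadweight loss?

Competitive equilibrium: 194.5 − 0.6Q = 12 + 0.8Q → Q* = 130.35714, P* = 116.28571.
With the tax, the buyer price exceeds the seller price by 64: (194.5 − 0.6Q) − (12 + 0.8Q) = 64 → Q' = 84.64286.
ΔQ = 130.35714 − 84.64286 = 45.71428; the wedge equals the tax, 64.
DWL = ½ × 45.71428 × 64 = $1462.86 million.

$1462.86 million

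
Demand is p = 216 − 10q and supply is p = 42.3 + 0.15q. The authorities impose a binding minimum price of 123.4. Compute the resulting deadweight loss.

Competitive equilibrium: 216 − 10q = 42.3 + 0.15q → q* = 17.1133, p* = 44.867.
At the floor p = 123.4, quantity demanded = (216 − 123.4)/10 = 9.26.
Sellers' marginal cost at q' = 9.26: 42.3 + 0.15·9.26 = 43.689.
Δq = 17.1133 − 9.26 = 7.8533; wedge = 123.4 − 43.689 = 79.711.
Deadweight loss = ½ × 7.8533 × 79.711 = 313.

313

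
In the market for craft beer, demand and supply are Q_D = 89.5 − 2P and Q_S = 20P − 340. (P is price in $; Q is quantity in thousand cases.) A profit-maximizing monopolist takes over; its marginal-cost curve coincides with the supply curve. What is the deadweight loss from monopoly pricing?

$158.74 thousand

In inverse form: demand P = 44.75 − 0.5Q, supply P = 17 + 0.05Q.
Competitive equilibrium: 44.75 − 0.5Q = 17 + 0.05Q → Q* = 50.4545, P* = 19.5227.
Marginal revenue: MR = 44.75 − Q. Set MR = MC: 44.75 − Q = 17 + 0.05Q → Q_m = 26.4286.
Price P_m = 44.75 − 0.5·26.4286 = 31.5357; MC(Q_m) = 17 + 0.05·26.4286 = 18.3214.
Competitive Q* = 50.4545, so ΔQ = 24.0259; wedge = 31.5357 − 18.3214 = 13.2143.
The triangle = ½ × 24.0259 × 13.2143 = $158.74 thousand.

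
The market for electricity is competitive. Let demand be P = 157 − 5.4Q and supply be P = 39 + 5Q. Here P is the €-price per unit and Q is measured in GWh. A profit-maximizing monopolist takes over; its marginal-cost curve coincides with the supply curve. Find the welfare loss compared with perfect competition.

€78.19

Competitive equilibrium: 157 − 5.4Q = 39 + 5Q → Q* = 11.3462, P* = 95.7308.
Marginal revenue: MR = 157 − 10.8Q. Set MR = MC: 157 − 10.8Q = 39 + 5Q → Q_m = 7.4684.
Price P_m = 157 − 5.4·7.4684 = 116.6706; MC(Q_m) = 39 + 5·7.4684 = 76.342.
Competitive Q* = 11.3462, so ΔQ = 3.8778; wedge = 116.6706 − 76.342 = 40.3286.
The triangle = ½ × 3.8778 × 40.3286 = €78.19.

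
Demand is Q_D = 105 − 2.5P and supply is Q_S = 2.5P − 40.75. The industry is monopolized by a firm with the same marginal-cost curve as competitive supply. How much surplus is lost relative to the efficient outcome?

45.87

In inverse form: demand P = 42 − 0.4Q, supply P = 16.3 + 0.4Q.
Competitive equilibrium: 42 − 0.4Q = 16.3 + 0.4Q → Q* = 32.125, P* = 29.15.
Marginal revenue: MR = 42 − 0.8Q. Set MR = MC: 42 − 0.8Q = 16.3 + 0.4Q → Q_m = 21.4167.
Price P_m = 42 − 0.4·21.4167 = 33.4333; MC(Q_m) = 16.3 + 0.4·21.4167 = 24.8667.
Competitive Q* = 32.125, so ΔQ = 10.7083; wedge = 33.4333 − 24.8667 = 8.5666.
The triangle = ½ × 10.7083 × 8.5666 = 45.87.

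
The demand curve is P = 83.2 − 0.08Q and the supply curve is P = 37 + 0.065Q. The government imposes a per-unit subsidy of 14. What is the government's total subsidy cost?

5812.41

Competitive equilibrium: 83.2 − 0.08Q = 37 + 0.065Q → Q* = 318.6207, P* = 57.7103.
The subsidy lowers effective supply by 14: P = 23 + 0.065Q.
New quantity: 83.2 − 0.08Q = 23 + 0.065Q → Q' = 415.1724.
Total subsidy cost = 14 × 415.1724 = 5812.41.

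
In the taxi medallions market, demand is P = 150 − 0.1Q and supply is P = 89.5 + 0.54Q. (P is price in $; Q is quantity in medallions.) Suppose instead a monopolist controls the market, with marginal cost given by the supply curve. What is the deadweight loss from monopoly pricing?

Competitive equilibrium: 150 − 0.1Q = 89.5 + 0.54Q → Q* = 94.5313, P* = 140.5469.
Marginal revenue: MR = 150 − 0.2Q. Set MR = MC: 150 − 0.2Q = 89.5 + 0.54Q → Q_m = 81.7568.
Price P_m = 150 − 0.1·81.7568 = 141.8243; MC(Q_m) = 89.5 + 0.54·81.7568 = 133.6487.
Competitive Q* = 94.5313, so ΔQ = 12.7745; wedge = 141.8243 − 133.6487 = 8.1756.
Deadweight loss = ½ × 12.7745 × 8.1756 = $52.22.

$52.22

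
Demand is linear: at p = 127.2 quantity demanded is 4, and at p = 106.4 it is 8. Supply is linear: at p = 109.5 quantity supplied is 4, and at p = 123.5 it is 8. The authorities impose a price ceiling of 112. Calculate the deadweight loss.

7.58

Demand slope = (106.4 − 127.2)/(8 − 4) = −5.2, so p = 148 − 5.2q.
Supply slope = (123.5 − 109.5)/(8 − 4) = 3.5, so p = 95.5 + 3.5q.
Competitive equilibrium: 148 − 5.2q = 95.5 + 3.5q → q* = 6.0345, p* = 116.6207.
At the ceiling p = 112, quantity supplied = (112 − 95.5)/3.5 = 4.7143.
Willingness to pay at q' = 4.7143: 148 − 5.2·4.7143 = 123.4856.
Δq = 6.0345 − 4.7143 = 1.3202; wedge = 123.4856 − 112 = 11.4856.
DWL = ½ × 1.3202 × 11.4856 = 7.58.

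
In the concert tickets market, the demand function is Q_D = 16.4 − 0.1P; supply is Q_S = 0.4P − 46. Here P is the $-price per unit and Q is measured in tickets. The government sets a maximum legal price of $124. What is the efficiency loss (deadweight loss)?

In inverse form: demand P = 164 − 10Q, supply P = 115 + 2.5Q.
Competitive equilibrium: 164 − 10Q = 115 + 2.5Q → Q* = 3.92, P* = 124.8.
At the ceiling P = 124, quantity supplied = (124 − 115)/2.5 = 3.6.
Willingness to pay at Q' = 3.6: 164 − 10·3.6 = 128.
ΔQ = 3.92 − 3.6 = 0.32; wedge = 128 − 124 = 4.
DWL = ½ × 0.32 × 4 = $0.64.

$0.64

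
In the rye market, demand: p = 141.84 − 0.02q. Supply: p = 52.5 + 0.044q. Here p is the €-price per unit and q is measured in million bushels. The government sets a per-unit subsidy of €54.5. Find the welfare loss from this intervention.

€23205.08 million

Competitive equilibrium: 141.84 − 0.02q = 52.5 + 0.044q → q* = 1395.9375, p* = 113.9213.
The subsidy lowers effective supply by 54.5: p = 0.044q − 2.
New quantity: 141.84 − 0.02q = 0.044q − 2 → q' = 2247.5.
Overproduction Δq = 2247.5 − 1395.9375 = 851.5625; wedge = subsidy = 54.5.
DWL = ½ × 851.5625 × 54.5 = €23205.08 million.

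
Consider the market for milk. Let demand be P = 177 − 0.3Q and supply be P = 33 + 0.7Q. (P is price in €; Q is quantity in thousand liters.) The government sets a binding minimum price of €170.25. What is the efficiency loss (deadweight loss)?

€7381.125 thousand

Competitive equilibrium: 177 − 0.3Q = 33 + 0.7Q → Q* = 144, P* = 133.8.
At the floor P = 170.25, quantity demanded = (177 − 170.25)/0.3 = 22.5.
Sellers' marginal cost at Q' = 22.5: 33 + 0.7·22.5 = 48.75.
ΔQ = 144 − 22.5 = 121.5; wedge = 170.25 − 48.75 = 121.5.
Welfare loss = ½ × 121.5 × 121.5 = €7381.125 thousand.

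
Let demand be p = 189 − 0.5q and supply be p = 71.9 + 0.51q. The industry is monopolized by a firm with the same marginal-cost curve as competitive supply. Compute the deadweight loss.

744.30

Competitive equilibrium: 189 − 0.5q = 71.9 + 0.51q → q* = 115.9406, p* = 131.0297.
Marginal revenue: MR = 189 − q. Set MR = MC: 189 − q = 71.9 + 0.51q → q_m = 77.5497.
Price p_m = 189 − 0.5·77.5497 = 150.2252; MC(q_m) = 71.9 + 0.51·77.5497 = 111.4503.
Competitive q* = 115.9406, so Δq = 38.3909; wedge = 150.2252 − 111.4503 = 38.7749.
Deadweight loss = ½ × 38.3909 × 38.7749 = 744.30.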